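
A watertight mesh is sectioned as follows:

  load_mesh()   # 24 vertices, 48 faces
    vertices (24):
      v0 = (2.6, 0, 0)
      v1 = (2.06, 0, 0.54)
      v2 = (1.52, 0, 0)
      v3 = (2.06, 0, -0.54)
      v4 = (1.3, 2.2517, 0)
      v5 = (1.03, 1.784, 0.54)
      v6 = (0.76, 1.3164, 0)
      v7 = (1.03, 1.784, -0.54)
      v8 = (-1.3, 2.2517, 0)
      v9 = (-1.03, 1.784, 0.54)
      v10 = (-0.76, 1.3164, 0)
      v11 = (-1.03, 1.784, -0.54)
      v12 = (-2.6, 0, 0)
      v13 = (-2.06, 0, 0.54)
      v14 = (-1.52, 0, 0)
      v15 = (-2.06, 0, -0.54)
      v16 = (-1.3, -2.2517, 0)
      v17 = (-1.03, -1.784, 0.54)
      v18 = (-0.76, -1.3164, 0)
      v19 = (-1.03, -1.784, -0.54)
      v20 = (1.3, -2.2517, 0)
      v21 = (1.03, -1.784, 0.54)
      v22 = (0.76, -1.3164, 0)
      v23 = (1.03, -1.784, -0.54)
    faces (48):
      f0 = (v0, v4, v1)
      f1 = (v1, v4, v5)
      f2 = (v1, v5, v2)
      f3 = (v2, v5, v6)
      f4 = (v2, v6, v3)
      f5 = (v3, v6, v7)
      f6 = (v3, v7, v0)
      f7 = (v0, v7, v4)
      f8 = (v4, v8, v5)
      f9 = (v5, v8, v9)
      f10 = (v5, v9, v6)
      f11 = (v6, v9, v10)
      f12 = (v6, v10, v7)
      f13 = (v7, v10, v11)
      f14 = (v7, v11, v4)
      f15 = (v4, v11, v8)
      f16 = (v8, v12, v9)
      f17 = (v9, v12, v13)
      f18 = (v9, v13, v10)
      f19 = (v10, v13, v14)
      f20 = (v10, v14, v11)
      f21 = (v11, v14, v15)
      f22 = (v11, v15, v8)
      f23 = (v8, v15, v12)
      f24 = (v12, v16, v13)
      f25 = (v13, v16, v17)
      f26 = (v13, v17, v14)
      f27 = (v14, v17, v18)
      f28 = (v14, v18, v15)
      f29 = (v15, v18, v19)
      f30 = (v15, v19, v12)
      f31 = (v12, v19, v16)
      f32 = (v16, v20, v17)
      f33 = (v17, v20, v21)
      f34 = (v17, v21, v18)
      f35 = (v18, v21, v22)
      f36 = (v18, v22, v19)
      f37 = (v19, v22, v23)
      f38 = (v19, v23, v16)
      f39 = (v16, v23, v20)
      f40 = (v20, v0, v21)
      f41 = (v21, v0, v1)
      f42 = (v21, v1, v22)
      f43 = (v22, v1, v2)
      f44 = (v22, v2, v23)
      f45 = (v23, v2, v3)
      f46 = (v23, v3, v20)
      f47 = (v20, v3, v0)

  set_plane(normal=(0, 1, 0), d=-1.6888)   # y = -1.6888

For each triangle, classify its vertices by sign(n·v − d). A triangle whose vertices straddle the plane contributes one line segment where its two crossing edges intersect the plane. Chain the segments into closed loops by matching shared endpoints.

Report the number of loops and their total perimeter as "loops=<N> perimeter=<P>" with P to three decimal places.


Straddling triangles (18 of 48):
  (v12,v16,v13) [+-+] → (-1.62499, -1.6888, 0)–(-1.48999, -1.6888, 0.134994)  len=0.1909
  (v13,v16,v17) [+--] → (-1.48999, -1.6888, 0.134994)–(-1.08496, -1.6888, 0.54)  len=0.5728
  (v13,v17,v14) [+-+] → (-1.08496, -1.6888, 0.54)–(-1.05615, -1.6888, 0.511184)  len=0.0408
  (v14,v17,v18) [+-+] → (-1.05615, -1.6888, 0.511184)–(-0.97503, -1.6888, 0.43006)  len=0.1147
  (v15,v18,v19) [++-] → (-0.97503, -1.6888, -0.43006)–(-1.08496, -1.6888, -0.54)  len=0.1555
  (v15,v19,v12) [+-+] → (-1.08496, -1.6888, -0.54)–(-1.11378, -1.6888, -0.511184)  len=0.0408
  (v12,v19,v16) [+--] → (-1.11378, -1.6888, -0.511184)–(-1.62499, -1.6888, 0)  len=0.7229
  (v17,v21,v18) [--+] → (0.665569, -1.6888, 0.43006)–(-0.97503, -1.6888, 0.43006)  len=1.6406
  (v18,v21,v22) [+-+] → (0.665569, -1.6888, 0.43006)–(0.97503, -1.6888, 0.43006)  len=0.3095
  (v18,v22,v19) [++-] → (-0.665569, -1.6888, -0.43006)–(-0.97503, -1.6888, -0.43006)  len=0.3095
  (v19,v22,v23) [-+-] → (-0.665569, -1.6888, -0.43006)–(0.97503, -1.6888, -0.43006)  len=1.6406
  (v20,v0,v21) [-+-] → (1.62499, -1.6888, 0)–(1.11378, -1.6888, 0.511184)  len=0.7229
  (v21,v0,v1) [-++] → (1.11378, -1.6888, 0.511184)–(1.08496, -1.6888, 0.54)  len=0.0408
  (v21,v1,v22) [-++] → (1.08496, -1.6888, 0.54)–(0.97503, -1.6888, 0.43006)  len=0.1555
  (v22,v2,v23) [++-] → (1.05615, -1.6888, -0.511184)–(0.97503, -1.6888, -0.43006)  len=0.1147
  (v23,v2,v3) [-++] → (1.05615, -1.6888, -0.511184)–(1.08496, -1.6888, -0.54)  len=0.0408
  (v23,v3,v20) [-+-] → (1.08496, -1.6888, -0.54)–(1.48999, -1.6888, -0.134994)  len=0.5728
  (v20,v3,v0) [-++] → (1.48999, -1.6888, -0.134994)–(1.62499, -1.6888, 0)  len=0.1909

Chained into 1 loop(s):
  loop 1: 18 segments, perimeter = 7.5768
Total perimeter = 7.577

loops=1 perimeter=7.577


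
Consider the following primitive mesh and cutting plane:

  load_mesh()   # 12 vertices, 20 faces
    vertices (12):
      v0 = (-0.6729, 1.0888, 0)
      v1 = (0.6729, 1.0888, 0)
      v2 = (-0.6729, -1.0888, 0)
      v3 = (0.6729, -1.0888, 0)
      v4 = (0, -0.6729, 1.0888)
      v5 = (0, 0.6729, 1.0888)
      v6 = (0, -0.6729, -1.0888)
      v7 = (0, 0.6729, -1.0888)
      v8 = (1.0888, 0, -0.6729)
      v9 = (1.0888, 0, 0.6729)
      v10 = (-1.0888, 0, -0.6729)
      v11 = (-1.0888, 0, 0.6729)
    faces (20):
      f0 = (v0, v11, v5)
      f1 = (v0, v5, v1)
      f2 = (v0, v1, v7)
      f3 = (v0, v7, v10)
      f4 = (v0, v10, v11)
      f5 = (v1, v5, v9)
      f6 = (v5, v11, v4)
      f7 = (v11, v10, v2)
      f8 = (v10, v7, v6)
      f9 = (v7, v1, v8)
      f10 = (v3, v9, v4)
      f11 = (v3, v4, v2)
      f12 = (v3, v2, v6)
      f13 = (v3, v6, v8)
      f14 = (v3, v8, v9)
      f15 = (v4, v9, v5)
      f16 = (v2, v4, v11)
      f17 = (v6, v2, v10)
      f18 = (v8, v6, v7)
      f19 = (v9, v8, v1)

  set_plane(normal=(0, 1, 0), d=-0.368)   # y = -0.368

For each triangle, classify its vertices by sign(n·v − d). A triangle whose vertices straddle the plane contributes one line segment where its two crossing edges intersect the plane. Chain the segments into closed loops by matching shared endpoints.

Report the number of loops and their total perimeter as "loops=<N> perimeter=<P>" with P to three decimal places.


Straddling triangles (10 of 20):
  (v5,v11,v4) [++-] → (-0.49335, -0.368, 0.90035)–(0, -0.368, 1.0888)  len=0.5281
  (v11,v10,v2) [++-] → (-0.948231, -0.368, -0.445469)–(-0.948231, -0.368, 0.445469)  len=0.8909
  (v10,v7,v6) [++-] → (0, -0.368, -1.0888)–(-0.49335, -0.368, -0.90035)  len=0.5281
  (v3,v9,v4) [-+-] → (0.948231, -0.368, 0.445469)–(0.49335, -0.368, 0.90035)  len=0.6433
  (v3,v6,v8) [--+] → (0.49335, -0.368, -0.90035)–(0.948231, -0.368, -0.445469)  len=0.6433
  (v3,v8,v9) [-++] → (0.948231, -0.368, -0.445469)–(0.948231, -0.368, 0.445469)  len=0.8909
  (v4,v9,v5) [-++] → (0.49335, -0.368, 0.90035)–(0, -0.368, 1.0888)  len=0.5281
  (v2,v4,v11) [--+] → (-0.49335, -0.368, 0.90035)–(-0.948231, -0.368, 0.445469)  len=0.6433
  (v6,v2,v10) [--+] → (-0.948231, -0.368, -0.445469)–(-0.49335, -0.368, -0.90035)  len=0.6433
  (v8,v6,v7) [+-+] → (0.49335, -0.368, -0.90035)–(0, -0.368, -1.0888)  len=0.5281

Chained into 1 loop(s):
  loop 1: 10 segments, perimeter = 6.4675
Total perimeter = 6.468

loops=1 perimeter=6.468


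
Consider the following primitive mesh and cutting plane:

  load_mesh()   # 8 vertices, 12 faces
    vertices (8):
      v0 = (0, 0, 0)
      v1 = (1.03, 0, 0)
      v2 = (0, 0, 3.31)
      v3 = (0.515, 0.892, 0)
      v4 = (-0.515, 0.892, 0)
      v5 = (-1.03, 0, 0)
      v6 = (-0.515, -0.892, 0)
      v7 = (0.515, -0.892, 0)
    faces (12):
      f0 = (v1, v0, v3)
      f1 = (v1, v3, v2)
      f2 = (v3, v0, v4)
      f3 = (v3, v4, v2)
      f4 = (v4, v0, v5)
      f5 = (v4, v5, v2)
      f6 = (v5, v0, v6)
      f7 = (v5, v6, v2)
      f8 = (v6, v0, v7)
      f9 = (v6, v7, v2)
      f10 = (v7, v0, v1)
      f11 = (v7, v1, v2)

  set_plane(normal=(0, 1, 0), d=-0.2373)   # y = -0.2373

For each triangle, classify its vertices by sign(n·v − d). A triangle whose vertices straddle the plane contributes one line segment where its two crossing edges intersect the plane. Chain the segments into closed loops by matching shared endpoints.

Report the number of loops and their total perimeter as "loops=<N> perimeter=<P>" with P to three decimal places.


loops=1 perimeter=7.149

Straddling triangles (6 of 12):
  (v5,v0,v6) [++-] → (-0.137006, -0.2373, 0)–(-0.892994, -0.2373, 0)  len=0.7560
  (v5,v6,v2) [+-+] → (-0.892994, -0.2373, 0)–(-0.137006, -0.2373, 2.42944)  len=2.5443
  (v6,v0,v7) [-+-] → (-0.137006, -0.2373, 0)–(0.137006, -0.2373, 0)  len=0.2740
  (v6,v7,v2) [--+] → (0.137006, -0.2373, 2.42944)–(-0.137006, -0.2373, 2.42944)  len=0.2740
  (v7,v0,v1) [-++] → (0.137006, -0.2373, 0)–(0.892994, -0.2373, 0)  len=0.7560
  (v7,v1,v2) [-++] → (0.892994, -0.2373, 0)–(0.137006, -0.2373, 2.42944)  len=2.5443

Chained into 1 loop(s):
  loop 1: 6 segments, perimeter = 7.1487
Total perimeter = 7.149


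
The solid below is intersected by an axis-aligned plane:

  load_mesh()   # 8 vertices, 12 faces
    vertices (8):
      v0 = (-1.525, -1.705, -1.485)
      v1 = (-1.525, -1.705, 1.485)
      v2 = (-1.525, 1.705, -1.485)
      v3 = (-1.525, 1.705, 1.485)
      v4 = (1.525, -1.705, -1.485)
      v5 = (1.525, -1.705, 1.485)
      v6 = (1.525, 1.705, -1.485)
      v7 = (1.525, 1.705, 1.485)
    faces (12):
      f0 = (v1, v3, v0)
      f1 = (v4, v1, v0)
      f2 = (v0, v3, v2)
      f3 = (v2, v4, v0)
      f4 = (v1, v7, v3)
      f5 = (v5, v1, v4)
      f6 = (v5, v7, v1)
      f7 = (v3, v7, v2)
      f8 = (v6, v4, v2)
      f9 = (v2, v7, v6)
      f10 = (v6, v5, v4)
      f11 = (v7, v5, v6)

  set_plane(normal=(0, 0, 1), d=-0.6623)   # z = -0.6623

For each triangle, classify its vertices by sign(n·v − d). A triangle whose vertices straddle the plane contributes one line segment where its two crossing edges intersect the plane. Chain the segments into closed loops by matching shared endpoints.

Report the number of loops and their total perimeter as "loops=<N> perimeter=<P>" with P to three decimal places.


Straddling triangles (8 of 12):
  (v1,v3,v0) [++-] → (-1.525, -0.760419, -0.6623)–(-1.525, -1.705, -0.6623)  len=0.9446
  (v4,v1,v0) [-+-] → (0.68014, -1.705, -0.6623)–(-1.525, -1.705, -0.6623)  len=2.2051
  (v0,v3,v2) [-+-] → (-1.525, -0.760419, -0.6623)–(-1.525, 1.705, -0.6623)  len=2.4654
  (v5,v1,v4) [++-] → (0.68014, -1.705, -0.6623)–(1.525, -1.705, -0.6623)  len=0.8449
  (v3,v7,v2) [++-] → (-0.68014, 1.705, -0.6623)–(-1.525, 1.705, -0.6623)  len=0.8449
  (v2,v7,v6) [-+-] → (-0.68014, 1.705, -0.6623)–(1.525, 1.705, -0.6623)  len=2.2051
  (v6,v5,v4) [-+-] → (1.525, 0.760419, -0.6623)–(1.525, -1.705, -0.6623)  len=2.4654
  (v7,v5,v6) [++-] → (1.525, 0.760419, -0.6623)–(1.525, 1.705, -0.6623)  len=0.9446

Chained into 1 loop(s):
  loop 1: 8 segments, perimeter = 12.9200
Total perimeter = 12.920

loops=1 perimeter=12.920


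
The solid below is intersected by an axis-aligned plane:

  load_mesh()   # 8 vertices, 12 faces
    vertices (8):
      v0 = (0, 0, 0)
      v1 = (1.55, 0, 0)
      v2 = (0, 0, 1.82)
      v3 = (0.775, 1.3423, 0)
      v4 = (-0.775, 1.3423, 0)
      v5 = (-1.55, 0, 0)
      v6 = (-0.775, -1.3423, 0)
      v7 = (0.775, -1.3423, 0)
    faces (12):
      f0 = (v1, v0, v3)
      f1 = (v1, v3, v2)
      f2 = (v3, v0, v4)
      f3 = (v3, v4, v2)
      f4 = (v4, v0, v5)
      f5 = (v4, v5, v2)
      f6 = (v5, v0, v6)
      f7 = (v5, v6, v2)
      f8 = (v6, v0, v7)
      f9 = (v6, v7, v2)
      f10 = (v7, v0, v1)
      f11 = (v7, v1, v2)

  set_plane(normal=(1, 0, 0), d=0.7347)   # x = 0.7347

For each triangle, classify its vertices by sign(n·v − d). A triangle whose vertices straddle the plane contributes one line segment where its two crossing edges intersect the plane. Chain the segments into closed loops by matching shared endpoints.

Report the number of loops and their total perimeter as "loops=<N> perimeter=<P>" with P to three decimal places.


loops=1 perimeter=5.995

Straddling triangles (8 of 12):
  (v1,v0,v3) [+-+] → (0.7347, 0, 0)–(0.7347, 1.2725, 0)  len=1.2725
  (v1,v3,v2) [++-] → (0.7347, 1.2725, 0.09464)–(0.7347, 0, 0.95732)  len=1.5374
  (v3,v0,v4) [+--] → (0.7347, 1.2725, 0)–(0.7347, 1.3423, 0)  len=0.0698
  (v3,v4,v2) [+--] → (0.7347, 1.3423, 0)–(0.7347, 1.2725, 0.09464)  len=0.1176
  (v6,v0,v7) [--+] → (0.7347, -1.2725, 0)–(0.7347, -1.3423, 0)  len=0.0698
  (v6,v7,v2) [-+-] → (0.7347, -1.3423, 0)–(0.7347, -1.2725, 0.09464)  len=0.1176
  (v7,v0,v1) [+-+] → (0.7347, -1.2725, 0)–(0.7347, 0, 0)  len=1.2725
  (v7,v1,v2) [++-] → (0.7347, 0, 0.95732)–(0.7347, -1.2725, 0.09464)  len=1.5374

Chained into 1 loop(s):
  loop 1: 8 segments, perimeter = 5.9945
Total perimeter = 5.995


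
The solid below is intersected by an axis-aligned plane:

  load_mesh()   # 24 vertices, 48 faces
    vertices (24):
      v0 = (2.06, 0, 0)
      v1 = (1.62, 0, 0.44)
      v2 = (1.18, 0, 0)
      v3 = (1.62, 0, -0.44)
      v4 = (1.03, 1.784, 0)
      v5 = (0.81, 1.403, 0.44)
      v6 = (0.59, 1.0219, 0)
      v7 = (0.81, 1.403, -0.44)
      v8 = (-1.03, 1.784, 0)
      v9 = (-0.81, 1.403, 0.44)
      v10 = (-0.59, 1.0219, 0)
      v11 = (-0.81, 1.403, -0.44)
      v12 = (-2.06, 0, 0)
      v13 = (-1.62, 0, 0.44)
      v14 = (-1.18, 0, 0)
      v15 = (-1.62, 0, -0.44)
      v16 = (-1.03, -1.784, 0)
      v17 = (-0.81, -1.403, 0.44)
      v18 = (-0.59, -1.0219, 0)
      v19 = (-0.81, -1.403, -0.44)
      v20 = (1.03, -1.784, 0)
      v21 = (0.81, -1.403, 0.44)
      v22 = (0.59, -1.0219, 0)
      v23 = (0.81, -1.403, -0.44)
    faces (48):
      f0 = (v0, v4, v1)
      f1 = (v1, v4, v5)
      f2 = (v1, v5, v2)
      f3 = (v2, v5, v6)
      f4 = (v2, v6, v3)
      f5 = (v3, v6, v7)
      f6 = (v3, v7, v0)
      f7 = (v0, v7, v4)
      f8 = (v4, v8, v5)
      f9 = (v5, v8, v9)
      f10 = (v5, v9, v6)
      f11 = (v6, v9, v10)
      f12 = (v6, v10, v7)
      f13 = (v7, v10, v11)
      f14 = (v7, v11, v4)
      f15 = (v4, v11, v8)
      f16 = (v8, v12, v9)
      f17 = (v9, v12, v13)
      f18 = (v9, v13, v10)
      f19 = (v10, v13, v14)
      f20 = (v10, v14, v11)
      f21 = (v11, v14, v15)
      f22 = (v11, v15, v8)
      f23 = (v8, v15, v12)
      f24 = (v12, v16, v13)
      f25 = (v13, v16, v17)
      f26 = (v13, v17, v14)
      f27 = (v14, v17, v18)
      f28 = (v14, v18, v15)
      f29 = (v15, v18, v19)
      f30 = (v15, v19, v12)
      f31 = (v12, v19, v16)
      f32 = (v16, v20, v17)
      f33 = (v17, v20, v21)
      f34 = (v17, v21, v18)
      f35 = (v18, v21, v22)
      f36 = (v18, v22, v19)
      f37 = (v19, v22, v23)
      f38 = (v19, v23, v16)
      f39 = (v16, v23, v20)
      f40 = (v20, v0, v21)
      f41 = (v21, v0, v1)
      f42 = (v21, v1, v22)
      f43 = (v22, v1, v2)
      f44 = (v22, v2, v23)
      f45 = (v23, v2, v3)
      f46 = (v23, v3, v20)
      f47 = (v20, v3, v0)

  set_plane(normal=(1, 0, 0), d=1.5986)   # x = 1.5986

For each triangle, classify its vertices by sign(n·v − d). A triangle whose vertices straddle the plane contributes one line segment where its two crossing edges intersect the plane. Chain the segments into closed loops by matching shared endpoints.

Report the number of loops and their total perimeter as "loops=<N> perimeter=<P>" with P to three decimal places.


Straddling triangles (14 of 48):
  (v0,v4,v1) [+-+] → (1.5986, 0.799163, 0)–(1.5986, 0.0647078, 0.424041)  len=0.8481
  (v1,v4,v5) [+--] → (1.5986, 0.0647078, 0.424041)–(1.5986, 0.0370669, 0.44)  len=0.0319
  (v1,v5,v2) [+--] → (1.5986, 0.0370669, 0.44)–(1.5986, 0, 0.4186)  len=0.0428
  (v2,v6,v3) [--+] → (1.5986, 0.0212317, -0.430858)–(1.5986, 0, -0.4186)  len=0.0245
  (v3,v6,v7) [+--] → (1.5986, 0.0212317, -0.430858)–(1.5986, 0.0370669, -0.44)  len=0.0183
  (v3,v7,v0) [+-+] → (1.5986, 0.0370669, -0.44)–(1.5986, 0.517875, -0.162413)  len=0.5552
  (v0,v7,v4) [+--] → (1.5986, 0.517875, -0.162413)–(1.5986, 0.799163, 0)  len=0.3248
  (v20,v0,v21) [-+-] → (1.5986, -0.799163, 0)–(1.5986, -0.517875, 0.162413)  len=0.3248
  (v21,v0,v1) [-++] → (1.5986, -0.517875, 0.162413)–(1.5986, -0.0370669, 0.44)  len=0.5552
  (v21,v1,v22) [-+-] → (1.5986, -0.0370669, 0.44)–(1.5986, -0.0212317, 0.430858)  len=0.0183
  (v22,v1,v2) [-+-] → (1.5986, -0.0212317, 0.430858)–(1.5986, 0, 0.4186)  len=0.0245
  (v23,v2,v3) [--+] → (1.5986, 0, -0.4186)–(1.5986, -0.0370669, -0.44)  len=0.0428
  (v23,v3,v20) [-+-] → (1.5986, -0.0370669, -0.44)–(1.5986, -0.0647078, -0.424041)  len=0.0319
  (v20,v3,v0) [-++] → (1.5986, -0.0647078, -0.424041)–(1.5986, -0.799163, 0)  len=0.8481

Chained into 1 loop(s):
  loop 1: 14 segments, perimeter = 3.6912
Total perimeter = 3.691

loops=1 perimeter=3.691


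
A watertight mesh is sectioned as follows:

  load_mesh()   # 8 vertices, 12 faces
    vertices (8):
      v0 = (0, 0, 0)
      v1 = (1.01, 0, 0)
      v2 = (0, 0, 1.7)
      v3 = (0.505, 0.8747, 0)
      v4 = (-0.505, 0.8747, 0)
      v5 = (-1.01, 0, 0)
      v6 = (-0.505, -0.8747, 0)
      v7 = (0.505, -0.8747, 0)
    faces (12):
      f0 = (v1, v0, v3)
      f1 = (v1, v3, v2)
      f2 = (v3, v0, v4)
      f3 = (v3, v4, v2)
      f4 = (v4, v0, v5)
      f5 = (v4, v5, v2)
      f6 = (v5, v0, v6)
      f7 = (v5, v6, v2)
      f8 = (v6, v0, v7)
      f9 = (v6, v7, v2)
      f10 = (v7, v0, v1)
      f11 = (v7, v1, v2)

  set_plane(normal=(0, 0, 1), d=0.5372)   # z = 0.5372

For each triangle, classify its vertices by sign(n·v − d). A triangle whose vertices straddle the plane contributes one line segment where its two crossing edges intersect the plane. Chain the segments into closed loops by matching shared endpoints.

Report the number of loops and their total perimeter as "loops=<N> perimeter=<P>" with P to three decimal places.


Straddling triangles (6 of 12):
  (v1,v3,v2) [--+] → (0.34542, 0.598295, 0.5372)–(0.69084, 0, 0.5372)  len=0.6908
  (v3,v4,v2) [--+] → (-0.34542, 0.598295, 0.5372)–(0.34542, 0.598295, 0.5372)  len=0.6908
  (v4,v5,v2) [--+] → (-0.69084, 0, 0.5372)–(-0.34542, 0.598295, 0.5372)  len=0.6908
  (v5,v6,v2) [--+] → (-0.34542, -0.598295, 0.5372)–(-0.69084, 0, 0.5372)  len=0.6908
  (v6,v7,v2) [--+] → (0.34542, -0.598295, 0.5372)–(-0.34542, -0.598295, 0.5372)  len=0.6908
  (v7,v1,v2) [--+] → (0.69084, 0, 0.5372)–(0.34542, -0.598295, 0.5372)  len=0.6908

Chained into 1 loop(s):
  loop 1: 6 segments, perimeter = 4.1451
Total perimeter = 4.145

loops=1 perimeter=4.145


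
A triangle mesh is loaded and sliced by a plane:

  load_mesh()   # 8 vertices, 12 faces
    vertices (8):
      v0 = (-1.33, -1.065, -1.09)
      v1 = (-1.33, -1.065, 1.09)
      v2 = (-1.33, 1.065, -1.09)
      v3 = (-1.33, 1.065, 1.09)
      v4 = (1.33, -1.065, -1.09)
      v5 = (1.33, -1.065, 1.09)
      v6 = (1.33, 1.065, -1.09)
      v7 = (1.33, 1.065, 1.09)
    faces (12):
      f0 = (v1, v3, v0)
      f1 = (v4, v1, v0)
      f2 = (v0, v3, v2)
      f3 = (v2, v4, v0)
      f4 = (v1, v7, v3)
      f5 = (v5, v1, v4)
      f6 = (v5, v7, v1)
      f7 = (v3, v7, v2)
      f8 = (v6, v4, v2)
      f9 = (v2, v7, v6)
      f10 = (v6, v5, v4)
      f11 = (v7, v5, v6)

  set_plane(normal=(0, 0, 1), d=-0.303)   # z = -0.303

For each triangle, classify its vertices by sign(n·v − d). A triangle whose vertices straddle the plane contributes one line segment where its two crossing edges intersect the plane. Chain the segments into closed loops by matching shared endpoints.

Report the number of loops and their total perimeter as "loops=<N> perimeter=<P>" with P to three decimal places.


loops=1 perimeter=9.580

Straddling triangles (8 of 12):
  (v1,v3,v0) [++-] → (-1.33, -0.29605, -0.303)–(-1.33, -1.065, -0.303)  len=0.7689
  (v4,v1,v0) [-+-] → (0.369716, -1.065, -0.303)–(-1.33, -1.065, -0.303)  len=1.6997
  (v0,v3,v2) [-+-] → (-1.33, -0.29605, -0.303)–(-1.33, 1.065, -0.303)  len=1.3611
  (v5,v1,v4) [++-] → (0.369716, -1.065, -0.303)–(1.33, -1.065, -0.303)  len=0.9603
  (v3,v7,v2) [++-] → (-0.369716, 1.065, -0.303)–(-1.33, 1.065, -0.303)  len=0.9603
  (v2,v7,v6) [-+-] → (-0.369716, 1.065, -0.303)–(1.33, 1.065, -0.303)  len=1.6997
  (v6,v5,v4) [-+-] → (1.33, 0.29605, -0.303)–(1.33, -1.065, -0.303)  len=1.3611
  (v7,v5,v6) [++-] → (1.33, 0.29605, -0.303)–(1.33, 1.065, -0.303)  len=0.7689

Chained into 1 loop(s):
  loop 1: 8 segments, perimeter = 9.5800
Total perimeter = 9.580


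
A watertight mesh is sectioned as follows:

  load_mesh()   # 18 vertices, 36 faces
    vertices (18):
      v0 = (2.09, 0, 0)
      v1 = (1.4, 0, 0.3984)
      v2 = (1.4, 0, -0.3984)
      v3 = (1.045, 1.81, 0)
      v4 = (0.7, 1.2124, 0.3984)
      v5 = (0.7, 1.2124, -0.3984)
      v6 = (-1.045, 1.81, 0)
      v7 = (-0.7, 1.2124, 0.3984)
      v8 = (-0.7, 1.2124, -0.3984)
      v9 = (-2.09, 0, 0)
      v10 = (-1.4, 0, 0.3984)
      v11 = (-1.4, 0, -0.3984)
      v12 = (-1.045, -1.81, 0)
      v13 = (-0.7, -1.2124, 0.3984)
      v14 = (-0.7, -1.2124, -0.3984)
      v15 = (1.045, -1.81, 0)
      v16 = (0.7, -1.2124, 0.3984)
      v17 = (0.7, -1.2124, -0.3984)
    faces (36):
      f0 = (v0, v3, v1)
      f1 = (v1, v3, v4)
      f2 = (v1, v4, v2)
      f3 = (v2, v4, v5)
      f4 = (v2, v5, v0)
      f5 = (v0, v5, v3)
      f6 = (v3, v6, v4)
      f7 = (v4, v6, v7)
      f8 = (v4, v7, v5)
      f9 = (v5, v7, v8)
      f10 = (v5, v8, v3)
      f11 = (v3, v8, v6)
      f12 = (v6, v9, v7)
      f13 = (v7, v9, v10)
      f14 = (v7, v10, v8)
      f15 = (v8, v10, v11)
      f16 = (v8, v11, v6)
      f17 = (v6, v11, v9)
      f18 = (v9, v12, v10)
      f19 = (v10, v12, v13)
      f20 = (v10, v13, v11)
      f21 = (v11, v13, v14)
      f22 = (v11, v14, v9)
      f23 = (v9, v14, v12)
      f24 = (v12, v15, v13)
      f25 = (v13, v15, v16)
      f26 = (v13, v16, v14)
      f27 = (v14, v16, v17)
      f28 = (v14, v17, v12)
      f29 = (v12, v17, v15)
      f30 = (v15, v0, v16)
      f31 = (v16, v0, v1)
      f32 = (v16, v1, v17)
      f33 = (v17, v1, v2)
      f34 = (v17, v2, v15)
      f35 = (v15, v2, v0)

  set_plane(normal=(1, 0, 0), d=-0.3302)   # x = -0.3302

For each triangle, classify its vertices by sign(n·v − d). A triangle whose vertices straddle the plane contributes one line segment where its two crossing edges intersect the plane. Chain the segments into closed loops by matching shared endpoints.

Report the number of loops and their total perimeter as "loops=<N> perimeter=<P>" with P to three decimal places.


Straddling triangles (12 of 36):
  (v3,v6,v4) [+-+] → (-0.3302, 1.81, 0)–(-0.3302, 1.56521, 0.163196)  len=0.2942
  (v4,v6,v7) [+--] → (-0.3302, 1.56521, 0.163196)–(-0.3302, 1.2124, 0.3984)  len=0.4240
  (v4,v7,v5) [+-+] → (-0.3302, 1.2124, 0.3984)–(-0.3302, 1.2124, 0.187931)  len=0.2105
  (v5,v7,v8) [+--] → (-0.3302, 1.2124, 0.187931)–(-0.3302, 1.2124, -0.3984)  len=0.5863
  (v5,v8,v3) [+-+] → (-0.3302, 1.2124, -0.3984)–(-0.3302, 1.33904, -0.313971)  len=0.1522
  (v3,v8,v6) [+--] → (-0.3302, 1.33904, -0.313971)–(-0.3302, 1.81, 0)  len=0.5660
  (v12,v15,v13) [-+-] → (-0.3302, -1.81, 0)–(-0.3302, -1.33904, 0.313971)  len=0.5660
  (v13,v15,v16) [-++] → (-0.3302, -1.33904, 0.313971)–(-0.3302, -1.2124, 0.3984)  len=0.1522
  (v13,v16,v14) [-+-] → (-0.3302, -1.2124, 0.3984)–(-0.3302, -1.2124, -0.187931)  len=0.5863
  (v14,v16,v17) [-++] → (-0.3302, -1.2124, -0.187931)–(-0.3302, -1.2124, -0.3984)  len=0.2105
  (v14,v17,v12) [-+-] → (-0.3302, -1.2124, -0.3984)–(-0.3302, -1.56521, -0.163196)  len=0.4240
  (v12,v17,v15) [-++] → (-0.3302, -1.56521, -0.163196)–(-0.3302, -1.81, 0)  len=0.2942

Chained into 2 loop(s):
  loop 1: 6 segments, perimeter = 2.2333
  loop 2: 6 segments, perimeter = 2.2333
Total perimeter = 4.467

loops=2 perimeter=4.467


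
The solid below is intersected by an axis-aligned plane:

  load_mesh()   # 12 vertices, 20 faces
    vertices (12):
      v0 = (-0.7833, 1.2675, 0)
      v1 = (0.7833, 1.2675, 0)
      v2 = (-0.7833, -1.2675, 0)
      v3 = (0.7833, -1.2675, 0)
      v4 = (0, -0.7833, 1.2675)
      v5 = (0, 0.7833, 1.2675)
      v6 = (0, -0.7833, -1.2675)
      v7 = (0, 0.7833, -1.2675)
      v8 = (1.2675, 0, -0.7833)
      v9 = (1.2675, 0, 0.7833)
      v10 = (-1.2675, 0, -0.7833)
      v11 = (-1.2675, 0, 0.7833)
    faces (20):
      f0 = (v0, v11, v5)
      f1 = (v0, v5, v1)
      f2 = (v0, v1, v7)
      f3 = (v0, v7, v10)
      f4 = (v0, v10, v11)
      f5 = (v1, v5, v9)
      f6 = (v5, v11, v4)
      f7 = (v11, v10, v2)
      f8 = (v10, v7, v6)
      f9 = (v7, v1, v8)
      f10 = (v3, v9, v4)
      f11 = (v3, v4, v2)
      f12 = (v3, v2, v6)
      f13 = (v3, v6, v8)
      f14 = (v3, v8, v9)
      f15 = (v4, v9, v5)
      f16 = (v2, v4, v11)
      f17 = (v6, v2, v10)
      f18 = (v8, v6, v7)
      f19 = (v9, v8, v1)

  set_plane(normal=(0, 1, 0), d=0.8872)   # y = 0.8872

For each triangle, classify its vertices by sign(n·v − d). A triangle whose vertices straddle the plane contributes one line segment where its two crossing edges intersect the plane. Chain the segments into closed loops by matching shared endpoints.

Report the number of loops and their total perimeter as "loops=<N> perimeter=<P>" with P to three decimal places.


loops=1 perimeter=5.914

Straddling triangles (8 of 20):
  (v0,v11,v5) [+--] → (-0.928579, 0.8872, 0.235021)–(-0.168081, 0.8872, 0.995519)  len=1.0755
  (v0,v5,v1) [+-+] → (-0.168081, 0.8872, 0.995519)–(0.168081, 0.8872, 0.995519)  len=0.3362
  (v0,v1,v7) [++-] → (0.168081, 0.8872, -0.995519)–(-0.168081, 0.8872, -0.995519)  len=0.3362
  (v0,v7,v10) [+--] → (-0.168081, 0.8872, -0.995519)–(-0.928579, 0.8872, -0.235021)  len=1.0755
  (v0,v10,v11) [+--] → (-0.928579, 0.8872, -0.235021)–(-0.928579, 0.8872, 0.235021)  len=0.4700
  (v1,v5,v9) [+--] → (0.168081, 0.8872, 0.995519)–(0.928579, 0.8872, 0.235021)  len=1.0755
  (v7,v1,v8) [-+-] → (0.168081, 0.8872, -0.995519)–(0.928579, 0.8872, -0.235021)  len=1.0755
  (v9,v8,v1) [--+] → (0.928579, 0.8872, -0.235021)–(0.928579, 0.8872, 0.235021)  len=0.4700

Chained into 1 loop(s):
  loop 1: 8 segments, perimeter = 5.9144
Total perimeter = 5.914


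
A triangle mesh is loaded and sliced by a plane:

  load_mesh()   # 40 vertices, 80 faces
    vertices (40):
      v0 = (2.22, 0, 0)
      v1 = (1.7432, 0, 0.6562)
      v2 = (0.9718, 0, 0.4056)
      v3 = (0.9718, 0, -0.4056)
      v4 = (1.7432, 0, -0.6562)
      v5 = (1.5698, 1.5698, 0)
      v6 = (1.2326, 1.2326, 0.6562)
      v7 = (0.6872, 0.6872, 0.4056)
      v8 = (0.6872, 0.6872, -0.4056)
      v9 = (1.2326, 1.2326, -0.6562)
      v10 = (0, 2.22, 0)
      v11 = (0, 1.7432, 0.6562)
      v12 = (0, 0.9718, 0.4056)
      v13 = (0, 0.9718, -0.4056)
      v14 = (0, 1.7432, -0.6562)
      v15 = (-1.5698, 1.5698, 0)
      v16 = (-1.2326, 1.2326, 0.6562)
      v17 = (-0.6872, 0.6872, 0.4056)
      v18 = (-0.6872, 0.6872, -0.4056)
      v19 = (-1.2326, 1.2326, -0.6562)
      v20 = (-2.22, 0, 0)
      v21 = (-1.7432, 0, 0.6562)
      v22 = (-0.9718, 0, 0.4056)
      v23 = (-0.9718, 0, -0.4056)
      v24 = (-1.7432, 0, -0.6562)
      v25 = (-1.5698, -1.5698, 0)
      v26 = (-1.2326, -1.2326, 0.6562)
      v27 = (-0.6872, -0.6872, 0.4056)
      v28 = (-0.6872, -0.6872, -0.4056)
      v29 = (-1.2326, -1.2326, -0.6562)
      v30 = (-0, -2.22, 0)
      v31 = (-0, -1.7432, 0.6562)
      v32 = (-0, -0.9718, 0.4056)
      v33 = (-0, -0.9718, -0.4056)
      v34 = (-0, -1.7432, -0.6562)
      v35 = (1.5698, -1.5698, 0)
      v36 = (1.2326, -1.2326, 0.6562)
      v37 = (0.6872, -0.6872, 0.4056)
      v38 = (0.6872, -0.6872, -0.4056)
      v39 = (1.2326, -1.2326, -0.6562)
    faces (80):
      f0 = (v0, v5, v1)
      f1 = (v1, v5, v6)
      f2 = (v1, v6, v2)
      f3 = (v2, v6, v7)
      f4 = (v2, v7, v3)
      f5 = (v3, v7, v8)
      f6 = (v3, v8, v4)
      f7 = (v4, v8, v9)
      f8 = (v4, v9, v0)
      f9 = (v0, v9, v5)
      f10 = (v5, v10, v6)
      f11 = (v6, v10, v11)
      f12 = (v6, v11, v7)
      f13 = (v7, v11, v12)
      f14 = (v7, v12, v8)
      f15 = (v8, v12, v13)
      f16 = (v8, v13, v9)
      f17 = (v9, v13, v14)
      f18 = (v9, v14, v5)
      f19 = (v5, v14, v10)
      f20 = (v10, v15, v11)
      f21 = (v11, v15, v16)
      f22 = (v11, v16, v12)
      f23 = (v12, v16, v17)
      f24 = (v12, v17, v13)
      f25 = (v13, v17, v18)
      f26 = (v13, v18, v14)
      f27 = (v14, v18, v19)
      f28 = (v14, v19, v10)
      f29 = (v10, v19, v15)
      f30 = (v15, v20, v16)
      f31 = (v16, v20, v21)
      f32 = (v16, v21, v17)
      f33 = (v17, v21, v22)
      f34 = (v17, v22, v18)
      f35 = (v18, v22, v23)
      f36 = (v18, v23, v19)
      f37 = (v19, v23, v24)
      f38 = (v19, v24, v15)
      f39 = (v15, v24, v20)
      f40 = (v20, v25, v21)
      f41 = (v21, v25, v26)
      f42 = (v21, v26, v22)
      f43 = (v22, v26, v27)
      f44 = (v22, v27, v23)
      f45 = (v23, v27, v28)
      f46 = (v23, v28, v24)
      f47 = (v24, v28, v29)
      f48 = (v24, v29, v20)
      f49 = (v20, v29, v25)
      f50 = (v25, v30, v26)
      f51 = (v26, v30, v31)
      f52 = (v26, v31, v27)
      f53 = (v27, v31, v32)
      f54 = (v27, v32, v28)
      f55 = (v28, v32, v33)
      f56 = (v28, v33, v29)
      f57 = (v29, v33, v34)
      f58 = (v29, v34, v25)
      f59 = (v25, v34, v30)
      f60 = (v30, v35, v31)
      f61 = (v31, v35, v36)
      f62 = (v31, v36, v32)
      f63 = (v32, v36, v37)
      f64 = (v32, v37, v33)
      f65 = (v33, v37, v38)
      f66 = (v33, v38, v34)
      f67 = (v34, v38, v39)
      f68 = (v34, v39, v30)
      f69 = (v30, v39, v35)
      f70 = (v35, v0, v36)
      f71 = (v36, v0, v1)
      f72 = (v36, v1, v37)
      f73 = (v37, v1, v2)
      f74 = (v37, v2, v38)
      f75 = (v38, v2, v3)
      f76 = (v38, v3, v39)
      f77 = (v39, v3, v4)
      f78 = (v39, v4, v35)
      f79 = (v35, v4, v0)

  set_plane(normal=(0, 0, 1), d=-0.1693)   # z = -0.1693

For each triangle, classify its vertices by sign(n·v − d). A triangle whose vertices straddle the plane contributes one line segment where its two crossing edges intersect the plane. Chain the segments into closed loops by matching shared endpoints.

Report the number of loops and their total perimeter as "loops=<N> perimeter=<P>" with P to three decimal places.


Straddling triangles (32 of 80):
  (v2,v7,v3) [++-] → (0.888897, 0.200179, -0.1693)–(0.9718, 0, -0.1693)  len=0.2167
  (v3,v7,v8) [-+-] → (0.888897, 0.200179, -0.1693)–(0.6872, 0.6872, -0.1693)  len=0.5271
  (v4,v9,v0) [--+] → (1.96525, 0.318012, -0.1693)–(2.09699, 0, -0.1693)  len=0.3442
  (v0,v9,v5) [+-+] → (1.96525, 0.318012, -0.1693)–(1.4828, 1.4828, -0.1693)  len=1.2608
  (v7,v12,v8) [++-] → (0.487021, 0.770103, -0.1693)–(0.6872, 0.6872, -0.1693)  len=0.2167
  (v8,v12,v13) [-+-] → (0.487021, 0.770103, -0.1693)–(0, 0.9718, -0.1693)  len=0.5271
  (v9,v14,v5) [--+] → (1.16479, 1.61454, -0.1693)–(1.4828, 1.4828, -0.1693)  len=0.3442
  (v5,v14,v10) [+-+] → (1.16479, 1.61454, -0.1693)–(0, 2.09699, -0.1693)  len=1.2608
  (v12,v17,v13) [++-] → (-0.200179, 0.888897, -0.1693)–(0, 0.9718, -0.1693)  len=0.2167
  (v13,v17,v18) [-+-] → (-0.200179, 0.888897, -0.1693)–(-0.6872, 0.6872, -0.1693)  len=0.5271
  (v14,v19,v10) [--+] → (-0.318012, 1.96525, -0.1693)–(0, 2.09699, -0.1693)  len=0.3442
  (v10,v19,v15) [+-+] → (-0.318012, 1.96525, -0.1693)–(-1.4828, 1.4828, -0.1693)  len=1.2608
  (v17,v22,v18) [++-] → (-0.770103, 0.487021, -0.1693)–(-0.6872, 0.6872, -0.1693)  len=0.2167
  (v18,v22,v23) [-+-] → (-0.770103, 0.487021, -0.1693)–(-0.9718, 0, -0.1693)  len=0.5271
  (v19,v24,v15) [--+] → (-1.61454, 1.16479, -0.1693)–(-1.4828, 1.4828, -0.1693)  len=0.3442
  (v15,v24,v20) [+-+] → (-1.61454, 1.16479, -0.1693)–(-2.09699, 0, -0.1693)  len=1.2608
  (v22,v27,v23) [++-] → (-0.888897, -0.200179, -0.1693)–(-0.9718, 0, -0.1693)  len=0.2167
  (v23,v27,v28) [-+-] → (-0.888897, -0.200179, -0.1693)–(-0.6872, -0.6872, -0.1693)  len=0.5271
  (v24,v29,v20) [--+] → (-1.96525, -0.318012, -0.1693)–(-2.09699, 0, -0.1693)  len=0.3442
  (v20,v29,v25) [+-+] → (-1.96525, -0.318012, -0.1693)–(-1.4828, -1.4828, -0.1693)  len=1.2608
  (v27,v32,v28) [++-] → (-0.487021, -0.770103, -0.1693)–(-0.6872, -0.6872, -0.1693)  len=0.2167
  (v28,v32,v33) [-+-] → (-0.487021, -0.770103, -0.1693)–(0, -0.9718, -0.1693)  len=0.5271
  (v29,v34,v25) [--+] → (-1.16479, -1.61454, -0.1693)–(-1.4828, -1.4828, -0.1693)  len=0.3442
  (v25,v34,v30) [+-+] → (-1.16479, -1.61454, -0.1693)–(0, -2.09699, -0.1693)  len=1.2608
  (v32,v37,v33) [++-] → (0.200179, -0.888897, -0.1693)–(0, -0.9718, -0.1693)  len=0.2167
  (v33,v37,v38) [-+-] → (0.200179, -0.888897, -0.1693)–(0.6872, -0.6872, -0.1693)  len=0.5271
  (v34,v39,v30) [--+] → (0.318012, -1.96525, -0.1693)–(0, -2.09699, -0.1693)  len=0.3442
  (v30,v39,v35) [+-+] → (0.318012, -1.96525, -0.1693)–(1.4828, -1.4828, -0.1693)  len=1.2608
  (v37,v2,v38) [++-] → (0.770103, -0.487021, -0.1693)–(0.6872, -0.6872, -0.1693)  len=0.2167
  (v38,v2,v3) [-+-] → (0.770103, -0.487021, -0.1693)–(0.9718, 0, -0.1693)  len=0.5271
  (v39,v4,v35) [--+] → (1.61454, -1.16479, -0.1693)–(1.4828, -1.4828, -0.1693)  len=0.3442
  (v35,v4,v0) [+-+] → (1.61454, -1.16479, -0.1693)–(2.09699, 0, -0.1693)  len=1.2608

Chained into 2 loop(s):
  loop 1: 16 segments, perimeter = 5.9504
  loop 2: 16 segments, perimeter = 12.8397
Total perimeter = 18.790

loops=2 perimeter=18.790


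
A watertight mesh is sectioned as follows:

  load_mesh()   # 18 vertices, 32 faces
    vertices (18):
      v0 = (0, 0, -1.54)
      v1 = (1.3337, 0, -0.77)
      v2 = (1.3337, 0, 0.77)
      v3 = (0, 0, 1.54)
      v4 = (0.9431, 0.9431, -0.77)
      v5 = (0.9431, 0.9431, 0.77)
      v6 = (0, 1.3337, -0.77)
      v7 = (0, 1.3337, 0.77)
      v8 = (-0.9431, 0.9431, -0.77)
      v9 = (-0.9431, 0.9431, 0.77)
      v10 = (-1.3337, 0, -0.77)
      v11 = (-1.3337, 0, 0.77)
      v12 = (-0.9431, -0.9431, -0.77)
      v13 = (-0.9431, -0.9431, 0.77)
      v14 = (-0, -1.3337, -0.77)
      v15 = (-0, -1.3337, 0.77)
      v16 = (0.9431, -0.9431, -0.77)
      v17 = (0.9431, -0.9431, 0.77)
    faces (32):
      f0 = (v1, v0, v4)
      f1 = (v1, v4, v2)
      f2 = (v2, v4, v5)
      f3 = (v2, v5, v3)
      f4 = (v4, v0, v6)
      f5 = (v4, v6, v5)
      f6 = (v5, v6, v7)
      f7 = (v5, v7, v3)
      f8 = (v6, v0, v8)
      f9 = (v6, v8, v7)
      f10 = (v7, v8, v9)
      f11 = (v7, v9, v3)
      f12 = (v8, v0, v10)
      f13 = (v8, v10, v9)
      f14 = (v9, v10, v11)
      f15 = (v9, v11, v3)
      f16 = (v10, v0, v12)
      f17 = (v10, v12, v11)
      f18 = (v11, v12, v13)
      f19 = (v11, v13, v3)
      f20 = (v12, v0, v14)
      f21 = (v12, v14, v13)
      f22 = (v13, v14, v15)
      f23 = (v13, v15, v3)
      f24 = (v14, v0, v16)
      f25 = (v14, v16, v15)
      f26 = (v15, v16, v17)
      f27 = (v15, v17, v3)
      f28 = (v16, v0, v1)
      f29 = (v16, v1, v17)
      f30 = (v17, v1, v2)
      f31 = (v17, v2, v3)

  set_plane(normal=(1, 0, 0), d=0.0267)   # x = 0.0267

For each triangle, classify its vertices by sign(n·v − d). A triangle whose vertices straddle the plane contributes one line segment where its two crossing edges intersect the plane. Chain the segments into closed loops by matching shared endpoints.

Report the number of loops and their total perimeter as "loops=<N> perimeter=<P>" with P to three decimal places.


Straddling triangles (12 of 32):
  (v1,v0,v4) [+-+] → (0.0267, 0, -1.52458)–(0.0267, 0.0267, -1.5182)  len=0.0275
  (v2,v5,v3) [++-] → (0.0267, 0.0267, 1.5182)–(0.0267, 0, 1.52458)  len=0.0275
  (v4,v0,v6) [+--] → (0.0267, 0.0267, -1.5182)–(0.0267, 1.32264, -0.77)  len=1.4964
  (v4,v6,v5) [+-+] → (0.0267, 1.32264, -0.77)–(0.0267, 1.32264, -0.726401)  len=0.0436
  (v5,v6,v7) [+--] → (0.0267, 1.32264, -0.726401)–(0.0267, 1.32264, 0.77)  len=1.4964
  (v5,v7,v3) [+--] → (0.0267, 1.32264, 0.77)–(0.0267, 0.0267, 1.5182)  len=1.4964
  (v14,v0,v16) [--+] → (0.0267, -0.0267, -1.5182)–(0.0267, -1.32264, -0.77)  len=1.4964
  (v14,v16,v15) [-+-] → (0.0267, -1.32264, -0.77)–(0.0267, -1.32264, 0.726401)  len=1.4964
  (v15,v16,v17) [-++] → (0.0267, -1.32264, 0.726401)–(0.0267, -1.32264, 0.77)  len=0.0436
  (v15,v17,v3) [-+-] → (0.0267, -1.32264, 0.77)–(0.0267, -0.0267, 1.5182)  len=1.4964
  (v16,v0,v1) [+-+] → (0.0267, -0.0267, -1.5182)–(0.0267, 0, -1.52458)  len=0.0275
  (v17,v2,v3) [++-] → (0.0267, 0, 1.52458)–(0.0267, -0.0267, 1.5182)  len=0.0275

Chained into 1 loop(s):
  loop 1: 12 segments, perimeter = 9.1755
Total perimeter = 9.175

loops=1 perimeter=9.175


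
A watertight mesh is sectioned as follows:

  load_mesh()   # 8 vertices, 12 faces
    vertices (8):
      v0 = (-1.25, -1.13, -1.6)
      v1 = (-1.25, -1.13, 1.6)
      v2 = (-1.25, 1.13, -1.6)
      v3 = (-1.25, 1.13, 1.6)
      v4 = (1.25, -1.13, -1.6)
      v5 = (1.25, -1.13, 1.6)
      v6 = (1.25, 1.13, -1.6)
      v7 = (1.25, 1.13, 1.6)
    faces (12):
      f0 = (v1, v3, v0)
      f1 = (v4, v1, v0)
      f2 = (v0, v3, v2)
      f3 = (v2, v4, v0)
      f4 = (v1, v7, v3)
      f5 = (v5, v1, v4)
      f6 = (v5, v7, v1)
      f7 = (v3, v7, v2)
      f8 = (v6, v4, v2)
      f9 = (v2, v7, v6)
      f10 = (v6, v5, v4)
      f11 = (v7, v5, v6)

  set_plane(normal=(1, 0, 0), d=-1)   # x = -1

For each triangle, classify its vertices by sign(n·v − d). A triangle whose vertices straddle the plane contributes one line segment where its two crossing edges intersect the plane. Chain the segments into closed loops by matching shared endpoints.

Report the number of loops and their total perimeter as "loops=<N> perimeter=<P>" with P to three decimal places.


loops=1 perimeter=10.920

Straddling triangles (8 of 12):
  (v4,v1,v0) [+--] → (-1, -1.13, 1.28)–(-1, -1.13, -1.6)  len=2.8800
  (v2,v4,v0) [-+-] → (-1, 0.904, -1.6)–(-1, -1.13, -1.6)  len=2.0340
  (v1,v7,v3) [-+-] → (-1, -0.904, 1.6)–(-1, 1.13, 1.6)  len=2.0340
  (v5,v1,v4) [+-+] → (-1, -1.13, 1.6)–(-1, -1.13, 1.28)  len=0.3200
  (v5,v7,v1) [++-] → (-1, -0.904, 1.6)–(-1, -1.13, 1.6)  len=0.2260
  (v3,v7,v2) [-+-] → (-1, 1.13, 1.6)–(-1, 1.13, -1.28)  len=2.8800
  (v6,v4,v2) [++-] → (-1, 0.904, -1.6)–(-1, 1.13, -1.6)  len=0.2260
  (v2,v7,v6) [-++] → (-1, 1.13, -1.28)–(-1, 1.13, -1.6)  len=0.3200

Chained into 1 loop(s):
  loop 1: 8 segments, perimeter = 10.9200
Total perimeter = 10.920


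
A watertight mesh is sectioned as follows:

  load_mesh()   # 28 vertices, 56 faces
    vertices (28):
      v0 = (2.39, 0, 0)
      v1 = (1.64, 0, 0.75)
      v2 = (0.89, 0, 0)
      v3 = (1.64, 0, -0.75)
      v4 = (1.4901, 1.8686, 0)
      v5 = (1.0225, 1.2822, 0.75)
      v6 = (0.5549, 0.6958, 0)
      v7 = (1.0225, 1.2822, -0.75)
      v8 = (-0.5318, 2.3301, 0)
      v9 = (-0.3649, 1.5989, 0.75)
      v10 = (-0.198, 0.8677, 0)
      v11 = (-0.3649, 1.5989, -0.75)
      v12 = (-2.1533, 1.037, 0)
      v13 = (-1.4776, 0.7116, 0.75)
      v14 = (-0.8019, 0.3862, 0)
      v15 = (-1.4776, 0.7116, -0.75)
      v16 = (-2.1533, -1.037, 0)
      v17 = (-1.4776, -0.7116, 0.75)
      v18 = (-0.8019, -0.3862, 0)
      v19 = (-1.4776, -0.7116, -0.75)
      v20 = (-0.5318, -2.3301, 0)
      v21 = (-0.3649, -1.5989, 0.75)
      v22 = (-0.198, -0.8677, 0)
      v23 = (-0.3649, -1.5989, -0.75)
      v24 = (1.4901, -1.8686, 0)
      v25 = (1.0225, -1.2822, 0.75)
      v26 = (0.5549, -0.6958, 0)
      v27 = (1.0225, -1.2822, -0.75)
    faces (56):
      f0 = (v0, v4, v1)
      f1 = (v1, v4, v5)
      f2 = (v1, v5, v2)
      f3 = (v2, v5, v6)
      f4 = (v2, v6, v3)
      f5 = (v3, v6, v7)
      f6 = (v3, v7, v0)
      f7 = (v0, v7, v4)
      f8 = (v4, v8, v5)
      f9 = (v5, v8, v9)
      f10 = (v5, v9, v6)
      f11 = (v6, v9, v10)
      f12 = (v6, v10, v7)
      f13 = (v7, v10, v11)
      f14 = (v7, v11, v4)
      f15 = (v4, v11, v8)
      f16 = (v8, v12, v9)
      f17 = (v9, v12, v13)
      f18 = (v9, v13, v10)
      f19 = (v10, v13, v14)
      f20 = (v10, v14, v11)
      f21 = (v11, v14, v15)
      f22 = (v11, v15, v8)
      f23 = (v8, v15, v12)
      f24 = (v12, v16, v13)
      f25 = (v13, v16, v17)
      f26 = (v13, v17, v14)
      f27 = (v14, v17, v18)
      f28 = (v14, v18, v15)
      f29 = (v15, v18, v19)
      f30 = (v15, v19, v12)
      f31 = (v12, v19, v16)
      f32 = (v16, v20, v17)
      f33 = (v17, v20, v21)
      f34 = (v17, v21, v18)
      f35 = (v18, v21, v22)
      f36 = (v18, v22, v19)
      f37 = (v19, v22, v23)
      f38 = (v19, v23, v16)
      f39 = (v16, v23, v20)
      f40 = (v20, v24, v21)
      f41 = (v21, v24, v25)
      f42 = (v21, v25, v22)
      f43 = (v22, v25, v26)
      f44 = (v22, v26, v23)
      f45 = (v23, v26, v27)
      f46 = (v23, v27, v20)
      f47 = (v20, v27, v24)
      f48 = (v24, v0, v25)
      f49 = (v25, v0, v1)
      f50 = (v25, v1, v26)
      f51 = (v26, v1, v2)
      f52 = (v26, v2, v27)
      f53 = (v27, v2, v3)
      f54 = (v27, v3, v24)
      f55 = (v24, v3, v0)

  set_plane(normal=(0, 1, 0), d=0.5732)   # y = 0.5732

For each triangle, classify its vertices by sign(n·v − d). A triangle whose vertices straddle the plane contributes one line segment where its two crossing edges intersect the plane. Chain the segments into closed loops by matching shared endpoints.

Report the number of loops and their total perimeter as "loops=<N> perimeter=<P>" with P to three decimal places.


loops=2 perimeter=8.635

Straddling triangles (18 of 56):
  (v0,v4,v1) [-+-] → (2.11395, 0.5732, 0)–(1.59402, 0.5732, 0.519935)  len=0.7353
  (v1,v4,v5) [-++] → (1.59402, 0.5732, 0.519935)–(1.36395, 0.5732, 0.75)  len=0.3254
  (v1,v5,v2) [-+-] → (1.36395, 0.5732, 0.75)–(0.949233, 0.5732, 0.335283)  len=0.5865
  (v2,v5,v6) [-++] → (0.949233, 0.5732, 0.335283)–(0.613945, 0.5732, 0)  len=0.4742
  (v2,v6,v3) [-+-] → (0.613945, 0.5732, 0)–(0.746095, 0.5732, -0.13215)  len=0.1869
  (v3,v6,v7) [-++] → (0.746095, 0.5732, -0.13215)–(1.36395, 0.5732, -0.75)  len=0.8738
  (v3,v7,v0) [-+-] → (1.36395, 0.5732, -0.75)–(1.77867, 0.5732, -0.335283)  len=0.5865
  (v0,v7,v4) [-++] → (1.77867, 0.5732, -0.335283)–(2.11395, 0.5732, 0)  len=0.4742
  (v10,v13,v14) [++-] → (-1.19021, 0.5732, 0.431008)–(-0.567364, 0.5732, 0)  len=0.7574
  (v10,v14,v11) [+-+] → (-0.567364, 0.5732, 0)–(-0.734514, 0.5732, -0.115651)  len=0.2033
  (v11,v14,v15) [+-+] → (-0.734514, 0.5732, -0.115651)–(-1.19021, 0.5732, -0.431008)  len=0.5542
  (v12,v16,v13) [+-+] → (-2.1533, 0.5732, 0)–(-1.53108, 0.5732, 0.690638)  len=0.9296
  (v13,v16,v17) [+--] → (-1.53108, 0.5732, 0.690638)–(-1.4776, 0.5732, 0.75)  len=0.0799
  (v13,v17,v14) [+--] → (-1.4776, 0.5732, 0.75)–(-1.19021, 0.5732, 0.431008)  len=0.4294
  (v14,v18,v15) [--+] → (-1.39241, 0.5732, -0.655447)–(-1.19021, 0.5732, -0.431008)  len=0.3021
  (v15,v18,v19) [+--] → (-1.39241, 0.5732, -0.655447)–(-1.4776, 0.5732, -0.75)  len=0.1273
  (v15,v19,v12) [+-+] → (-1.4776, 0.5732, -0.75)–(-1.97408, 0.5732, -0.198931)  len=0.7417
  (v12,v19,v16) [+--] → (-1.97408, 0.5732, -0.198931)–(-2.1533, 0.5732, 0)  len=0.2678

Chained into 2 loop(s):
  loop 1: 8 segments, perimeter = 4.2427
  loop 2: 10 segments, perimeter = 4.3926
Total perimeter = 8.635
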